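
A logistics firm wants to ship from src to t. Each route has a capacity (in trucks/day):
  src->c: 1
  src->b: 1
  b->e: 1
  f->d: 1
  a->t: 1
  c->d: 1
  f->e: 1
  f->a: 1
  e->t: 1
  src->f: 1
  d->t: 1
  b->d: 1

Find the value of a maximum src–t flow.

Augment src->f->d->t: bottleneck 1. Total 1.
Augment src->b->e->t: bottleneck 1. Total 2.
Augment src->c->d->f->a->t: bottleneck 1. Total 3.
No augmenting path remains in the residual graph.

3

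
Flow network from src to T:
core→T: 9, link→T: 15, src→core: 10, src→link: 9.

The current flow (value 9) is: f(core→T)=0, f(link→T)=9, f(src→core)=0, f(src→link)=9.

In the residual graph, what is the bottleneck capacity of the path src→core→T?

9

Residual capacities along the path: src→core: 10, core→T: 9.
Minimum is 9.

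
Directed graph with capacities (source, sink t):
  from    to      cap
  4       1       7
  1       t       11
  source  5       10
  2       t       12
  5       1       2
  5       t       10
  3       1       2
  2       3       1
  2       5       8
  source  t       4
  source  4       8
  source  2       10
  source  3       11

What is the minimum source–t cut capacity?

33

Max flow = 33 (via 5 augmenting paths).
In the residual at optimum, the set reachable from source is {3, 4, source}.
Cut edges: source->2 (cap 10), source->5 (cap 10), source->t (cap 4), 3->1 (cap 2), 4->1 (cap 7). Sum = 33.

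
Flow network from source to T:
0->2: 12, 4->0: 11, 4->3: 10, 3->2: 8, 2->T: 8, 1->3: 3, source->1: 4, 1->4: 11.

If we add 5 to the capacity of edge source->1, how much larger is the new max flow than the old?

Original max flow = 4.
After raising cap(source->1), augmenting paths through that edge carry 4 more units.
New max flow = 8. Increase = 4.

4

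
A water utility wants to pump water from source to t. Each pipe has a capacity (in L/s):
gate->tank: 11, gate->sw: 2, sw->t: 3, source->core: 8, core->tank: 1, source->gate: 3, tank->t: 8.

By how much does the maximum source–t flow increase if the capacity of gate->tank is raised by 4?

Original max flow = 4.
Edge gate->tank does not cross the min cut (source side {core, source}), so extra capacity there cannot help.
New max flow = 4. Increase = 0.

0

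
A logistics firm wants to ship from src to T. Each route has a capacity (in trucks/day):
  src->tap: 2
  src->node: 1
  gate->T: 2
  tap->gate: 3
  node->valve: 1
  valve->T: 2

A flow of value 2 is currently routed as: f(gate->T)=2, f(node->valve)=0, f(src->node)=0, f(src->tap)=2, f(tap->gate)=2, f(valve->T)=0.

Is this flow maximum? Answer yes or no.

Residual path src->node->valve->T has bottleneck 1 > 0.
Pushing 1 along it raises the flow to 3, so the given flow is not maximum.

No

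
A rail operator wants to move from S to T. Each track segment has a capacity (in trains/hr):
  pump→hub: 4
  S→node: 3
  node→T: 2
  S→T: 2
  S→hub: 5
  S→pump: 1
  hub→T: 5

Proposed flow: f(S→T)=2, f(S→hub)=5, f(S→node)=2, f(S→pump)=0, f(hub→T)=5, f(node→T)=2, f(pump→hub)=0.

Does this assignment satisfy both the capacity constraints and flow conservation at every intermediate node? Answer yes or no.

Yes

Every edge has 0 ≤ f(e) ≤ cap(e).
At each intermediate node, inflow equals outflow.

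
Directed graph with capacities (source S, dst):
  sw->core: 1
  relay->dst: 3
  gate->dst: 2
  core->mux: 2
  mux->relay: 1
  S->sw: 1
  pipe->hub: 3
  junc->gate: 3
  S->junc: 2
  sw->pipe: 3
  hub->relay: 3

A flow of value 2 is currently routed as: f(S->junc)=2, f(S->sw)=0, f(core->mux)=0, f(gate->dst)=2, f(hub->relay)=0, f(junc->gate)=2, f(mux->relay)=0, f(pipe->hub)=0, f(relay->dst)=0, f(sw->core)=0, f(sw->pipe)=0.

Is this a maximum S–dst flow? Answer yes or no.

No

Residual path S->sw->core->mux->relay->dst has bottleneck 1 > 0.
Pushing 1 along it raises the flow to 3, so the given flow is not maximum.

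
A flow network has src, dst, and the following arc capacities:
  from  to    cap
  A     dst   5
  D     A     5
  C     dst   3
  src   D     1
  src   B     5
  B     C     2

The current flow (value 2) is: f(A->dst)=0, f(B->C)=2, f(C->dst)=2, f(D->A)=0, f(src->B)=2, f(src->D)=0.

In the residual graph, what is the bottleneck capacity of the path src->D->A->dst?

Residual capacities along the path: src->D: 1, D->A: 5, A->dst: 5.
Minimum is 1.

1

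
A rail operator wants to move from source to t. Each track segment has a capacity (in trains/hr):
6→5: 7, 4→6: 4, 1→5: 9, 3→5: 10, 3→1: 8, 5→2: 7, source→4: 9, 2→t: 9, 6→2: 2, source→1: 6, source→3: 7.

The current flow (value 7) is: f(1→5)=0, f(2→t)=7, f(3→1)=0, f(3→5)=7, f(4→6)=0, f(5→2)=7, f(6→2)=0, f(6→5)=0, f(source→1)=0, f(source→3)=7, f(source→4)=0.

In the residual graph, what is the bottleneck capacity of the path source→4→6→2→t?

2

Residual capacities along the path: source→4: 9, 4→6: 4, 6→2: 2, 2→t: 2.
Minimum is 2.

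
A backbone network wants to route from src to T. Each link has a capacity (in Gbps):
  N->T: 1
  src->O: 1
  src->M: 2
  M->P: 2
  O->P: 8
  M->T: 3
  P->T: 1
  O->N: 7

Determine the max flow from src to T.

Augment src->M->T: bottleneck 2. Total 2.
Augment src->O->N->T: bottleneck 1. Total 3.
No augmenting path remains in the residual graph.

3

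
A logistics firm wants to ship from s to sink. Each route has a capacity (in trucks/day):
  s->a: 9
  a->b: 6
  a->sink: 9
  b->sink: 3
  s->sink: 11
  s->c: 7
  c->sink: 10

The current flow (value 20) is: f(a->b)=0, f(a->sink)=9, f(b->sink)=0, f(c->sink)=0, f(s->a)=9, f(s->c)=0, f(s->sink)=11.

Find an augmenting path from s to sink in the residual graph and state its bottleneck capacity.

s->c->sink, bottleneck 7

Residual along s->c->sink: s->c: 7, c->sink: 10.
Bottleneck = min = 7.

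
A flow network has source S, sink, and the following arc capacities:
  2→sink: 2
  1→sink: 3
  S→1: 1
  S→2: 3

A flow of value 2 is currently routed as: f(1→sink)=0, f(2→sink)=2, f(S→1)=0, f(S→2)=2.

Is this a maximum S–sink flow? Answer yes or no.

No

Residual path S→1→sink has bottleneck 1 > 0.
Pushing 1 along it raises the flow to 3, so the given flow is not maximum.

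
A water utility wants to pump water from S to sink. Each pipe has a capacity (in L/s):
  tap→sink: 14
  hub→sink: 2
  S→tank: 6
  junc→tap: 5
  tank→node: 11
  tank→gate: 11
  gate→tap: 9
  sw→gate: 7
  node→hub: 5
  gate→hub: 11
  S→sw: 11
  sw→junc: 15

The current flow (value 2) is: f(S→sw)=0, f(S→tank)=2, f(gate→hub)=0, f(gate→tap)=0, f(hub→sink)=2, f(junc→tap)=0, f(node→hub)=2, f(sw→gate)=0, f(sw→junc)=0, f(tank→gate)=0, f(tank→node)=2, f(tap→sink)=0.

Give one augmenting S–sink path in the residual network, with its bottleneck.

S→tank→gate→tap→sink, bottleneck 4

Residual along S→tank→gate→tap→sink: S→tank: 4, tank→gate: 11, gate→tap: 9, tap→sink: 14.
Bottleneck = min = 4.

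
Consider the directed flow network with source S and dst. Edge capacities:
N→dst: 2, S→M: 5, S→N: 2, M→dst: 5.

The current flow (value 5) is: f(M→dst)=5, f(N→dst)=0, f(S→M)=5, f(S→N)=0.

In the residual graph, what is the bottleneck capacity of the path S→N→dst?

2

Residual capacities along the path: S→N: 2, N→dst: 2.
Minimum is 2.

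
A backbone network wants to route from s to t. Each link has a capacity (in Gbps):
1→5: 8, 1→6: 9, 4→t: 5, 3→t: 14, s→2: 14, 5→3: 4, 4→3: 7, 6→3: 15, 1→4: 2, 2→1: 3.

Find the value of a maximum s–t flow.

Augment s→2→1→4→t: bottleneck 2. Total 2.
Augment s→2→1→6→3→t: bottleneck 1. Total 3.
No augmenting path remains in the residual graph.

3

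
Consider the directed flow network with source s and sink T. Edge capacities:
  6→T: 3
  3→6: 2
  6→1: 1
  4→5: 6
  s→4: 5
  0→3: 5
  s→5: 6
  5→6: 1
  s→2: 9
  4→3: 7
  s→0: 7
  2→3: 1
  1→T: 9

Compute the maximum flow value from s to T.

Augment s→5→6→T: bottleneck 1. Total 1.
Augment s→4→3→6→T: bottleneck 2. Total 3.
No augmenting path remains in the residual graph.

3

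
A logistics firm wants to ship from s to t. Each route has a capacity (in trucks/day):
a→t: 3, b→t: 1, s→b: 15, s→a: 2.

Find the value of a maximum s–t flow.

Augment s→a→t: bottleneck 2. Total 2.
Augment s→b→t: bottleneck 1. Total 3.
No augmenting path remains in the residual graph.

3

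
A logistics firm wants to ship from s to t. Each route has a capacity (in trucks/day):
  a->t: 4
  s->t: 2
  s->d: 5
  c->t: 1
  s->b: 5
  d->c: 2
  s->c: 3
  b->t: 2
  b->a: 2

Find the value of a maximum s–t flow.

7

Augment s->t: bottleneck 2. Total 2.
Augment s->b->t: bottleneck 2. Total 4.
Augment s->c->t: bottleneck 1. Total 5.
Augment s->b->a->t: bottleneck 2. Total 7.
No augmenting path remains in the residual graph.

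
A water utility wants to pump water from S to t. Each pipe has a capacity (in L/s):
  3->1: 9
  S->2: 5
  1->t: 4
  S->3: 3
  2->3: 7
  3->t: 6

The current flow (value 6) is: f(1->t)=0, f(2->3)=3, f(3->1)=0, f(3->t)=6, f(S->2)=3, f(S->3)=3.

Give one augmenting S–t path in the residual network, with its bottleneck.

Residual along S->2->3->1->t: S->2: 2, 2->3: 4, 3->1: 9, 1->t: 4.
Bottleneck = min = 2.

S->2->3->1->t, bottleneck 2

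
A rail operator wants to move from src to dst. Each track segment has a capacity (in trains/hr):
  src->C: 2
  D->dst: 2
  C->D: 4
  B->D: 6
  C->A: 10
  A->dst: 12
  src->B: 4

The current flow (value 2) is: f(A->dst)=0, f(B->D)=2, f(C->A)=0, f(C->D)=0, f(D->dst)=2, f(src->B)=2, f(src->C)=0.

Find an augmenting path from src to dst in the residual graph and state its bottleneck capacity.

Residual along src->C->A->dst: src->C: 2, C->A: 10, A->dst: 12.
Bottleneck = min = 2.

src->C->A->dst, bottleneck 2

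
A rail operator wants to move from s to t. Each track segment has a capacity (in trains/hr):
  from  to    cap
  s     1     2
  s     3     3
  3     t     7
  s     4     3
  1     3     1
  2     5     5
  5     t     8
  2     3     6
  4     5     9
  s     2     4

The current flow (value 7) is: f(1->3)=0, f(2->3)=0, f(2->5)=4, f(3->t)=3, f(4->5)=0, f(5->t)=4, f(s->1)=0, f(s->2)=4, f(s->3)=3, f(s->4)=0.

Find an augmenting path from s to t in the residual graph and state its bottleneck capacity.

s->1->3->t, bottleneck 1

Residual along s->1->3->t: s->1: 2, 1->3: 1, 3->t: 4.
Bottleneck = min = 1.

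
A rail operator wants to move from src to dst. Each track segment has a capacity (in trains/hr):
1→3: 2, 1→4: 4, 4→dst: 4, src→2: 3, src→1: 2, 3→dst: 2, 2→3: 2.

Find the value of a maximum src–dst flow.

Augment src→2→3→dst: bottleneck 2. Total 2.
Augment src→1→4→dst: bottleneck 2. Total 4.
No augmenting path remains in the residual graph.

4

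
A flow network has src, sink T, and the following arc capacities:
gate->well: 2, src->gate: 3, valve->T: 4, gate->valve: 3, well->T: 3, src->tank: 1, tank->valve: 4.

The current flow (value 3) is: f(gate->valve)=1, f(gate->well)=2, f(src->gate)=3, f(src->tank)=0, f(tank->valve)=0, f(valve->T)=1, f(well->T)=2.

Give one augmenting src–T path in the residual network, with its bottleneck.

src->tank->valve->T, bottleneck 1

Residual along src->tank->valve->T: src->tank: 1, tank->valve: 4, valve->T: 3.
Bottleneck = min = 1.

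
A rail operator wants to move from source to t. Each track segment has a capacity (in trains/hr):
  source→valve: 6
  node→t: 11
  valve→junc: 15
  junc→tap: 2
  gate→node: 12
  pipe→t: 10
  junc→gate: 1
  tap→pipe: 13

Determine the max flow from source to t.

Augment source→valve→junc→tap→pipe→t: bottleneck 2. Total 2.
Augment source→valve→junc→gate→node→t: bottleneck 1. Total 3.
No augmenting path remains in the residual graph.

3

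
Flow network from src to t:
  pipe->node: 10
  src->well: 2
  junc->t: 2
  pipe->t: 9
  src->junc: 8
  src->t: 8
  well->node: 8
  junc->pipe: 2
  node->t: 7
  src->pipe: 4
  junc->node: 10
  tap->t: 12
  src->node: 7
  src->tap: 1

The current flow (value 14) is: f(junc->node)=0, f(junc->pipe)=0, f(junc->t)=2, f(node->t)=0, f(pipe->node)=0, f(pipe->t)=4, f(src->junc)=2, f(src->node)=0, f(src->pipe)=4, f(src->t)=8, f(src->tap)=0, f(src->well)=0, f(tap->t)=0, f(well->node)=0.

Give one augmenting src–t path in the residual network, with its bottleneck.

src->tap->t, bottleneck 1

Residual along src->tap->t: src->tap: 1, tap->t: 12.
Bottleneck = min = 1.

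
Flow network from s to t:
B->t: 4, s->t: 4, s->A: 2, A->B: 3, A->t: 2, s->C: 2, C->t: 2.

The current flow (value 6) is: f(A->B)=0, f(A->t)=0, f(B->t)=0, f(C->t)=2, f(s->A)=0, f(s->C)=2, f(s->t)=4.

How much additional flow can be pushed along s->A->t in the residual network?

2

Residual capacities along the path: s->A: 2, A->t: 2.
Minimum is 2.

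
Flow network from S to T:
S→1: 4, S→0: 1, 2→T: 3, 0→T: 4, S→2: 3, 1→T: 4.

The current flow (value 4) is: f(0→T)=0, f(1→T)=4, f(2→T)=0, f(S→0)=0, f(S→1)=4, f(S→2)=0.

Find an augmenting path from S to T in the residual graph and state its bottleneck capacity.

Residual along S→0→T: S→0: 1, 0→T: 4.
Bottleneck = min = 1.

S→0→T, bottleneck 1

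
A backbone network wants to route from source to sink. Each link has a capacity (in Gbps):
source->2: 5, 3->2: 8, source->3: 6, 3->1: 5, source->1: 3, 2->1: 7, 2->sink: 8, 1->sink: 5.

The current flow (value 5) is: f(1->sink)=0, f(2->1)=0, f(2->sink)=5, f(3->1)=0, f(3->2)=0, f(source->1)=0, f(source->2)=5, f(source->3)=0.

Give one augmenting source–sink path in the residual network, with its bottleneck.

source->1->sink, bottleneck 3

Residual along source->1->sink: source->1: 3, 1->sink: 5.
Bottleneck = min = 3.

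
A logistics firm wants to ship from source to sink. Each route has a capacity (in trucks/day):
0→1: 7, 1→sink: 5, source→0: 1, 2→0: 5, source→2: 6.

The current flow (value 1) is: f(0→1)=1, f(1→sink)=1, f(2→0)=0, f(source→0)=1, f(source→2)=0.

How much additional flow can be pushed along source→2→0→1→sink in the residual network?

4

Residual capacities along the path: source→2: 6, 2→0: 5, 0→1: 6, 1→sink: 4.
Minimum is 4.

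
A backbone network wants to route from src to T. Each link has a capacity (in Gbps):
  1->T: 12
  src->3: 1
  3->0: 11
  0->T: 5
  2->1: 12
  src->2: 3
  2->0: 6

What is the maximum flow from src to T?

Augment src->2->1->T: bottleneck 3. Total 3.
Augment src->3->0->T: bottleneck 1. Total 4.
No augmenting path remains in the residual graph.

4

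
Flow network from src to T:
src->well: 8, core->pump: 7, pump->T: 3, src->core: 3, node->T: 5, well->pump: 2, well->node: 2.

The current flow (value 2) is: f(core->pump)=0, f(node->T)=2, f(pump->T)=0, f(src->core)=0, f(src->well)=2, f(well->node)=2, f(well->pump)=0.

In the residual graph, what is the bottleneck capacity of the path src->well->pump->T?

2

Residual capacities along the path: src->well: 6, well->pump: 2, pump->T: 3.
Minimum is 2.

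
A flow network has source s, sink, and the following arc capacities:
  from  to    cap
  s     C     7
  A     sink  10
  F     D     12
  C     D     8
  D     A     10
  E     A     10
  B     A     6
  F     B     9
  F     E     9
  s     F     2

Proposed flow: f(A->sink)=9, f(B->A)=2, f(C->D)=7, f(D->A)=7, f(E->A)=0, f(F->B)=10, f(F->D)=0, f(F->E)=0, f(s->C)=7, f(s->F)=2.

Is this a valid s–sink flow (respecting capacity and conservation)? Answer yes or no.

Capacity violated on F->B: flow 10 > capacity 9.

No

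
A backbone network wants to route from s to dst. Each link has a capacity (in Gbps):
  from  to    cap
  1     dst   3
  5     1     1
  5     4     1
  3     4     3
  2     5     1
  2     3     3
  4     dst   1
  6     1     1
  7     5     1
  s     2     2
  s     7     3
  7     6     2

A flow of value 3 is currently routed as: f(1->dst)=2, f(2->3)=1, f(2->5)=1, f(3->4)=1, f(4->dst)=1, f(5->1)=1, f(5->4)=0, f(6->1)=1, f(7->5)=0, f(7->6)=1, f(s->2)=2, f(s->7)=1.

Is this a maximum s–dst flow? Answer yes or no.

Yes

Residual reachable from s: {2, 3, 4, 5, 6, 7, s}; dst is not reachable.
Saturated cut: 5->1, 4->dst, 6->1 with total capacity 3 = current flow value. Flow is maximum.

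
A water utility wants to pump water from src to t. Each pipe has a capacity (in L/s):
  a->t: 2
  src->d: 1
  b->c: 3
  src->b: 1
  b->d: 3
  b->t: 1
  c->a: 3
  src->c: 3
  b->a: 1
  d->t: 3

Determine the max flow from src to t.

4

Augment src->b->t: bottleneck 1. Total 1.
Augment src->d->t: bottleneck 1. Total 2.
Augment src->c->a->t: bottleneck 2. Total 4.
No augmenting path remains in the residual graph.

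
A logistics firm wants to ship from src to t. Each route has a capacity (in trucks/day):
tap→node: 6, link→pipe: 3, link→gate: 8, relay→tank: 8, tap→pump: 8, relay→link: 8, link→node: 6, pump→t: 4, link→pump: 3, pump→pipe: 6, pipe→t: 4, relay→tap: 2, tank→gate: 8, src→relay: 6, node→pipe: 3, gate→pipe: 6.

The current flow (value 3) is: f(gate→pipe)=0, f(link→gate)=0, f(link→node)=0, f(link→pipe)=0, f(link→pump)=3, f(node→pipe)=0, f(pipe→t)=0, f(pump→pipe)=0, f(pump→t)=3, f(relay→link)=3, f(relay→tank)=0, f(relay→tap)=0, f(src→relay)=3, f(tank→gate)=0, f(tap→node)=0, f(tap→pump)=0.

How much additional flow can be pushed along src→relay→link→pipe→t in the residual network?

Residual capacities along the path: src→relay: 3, relay→link: 5, link→pipe: 3, pipe→t: 4.
Minimum is 3.

3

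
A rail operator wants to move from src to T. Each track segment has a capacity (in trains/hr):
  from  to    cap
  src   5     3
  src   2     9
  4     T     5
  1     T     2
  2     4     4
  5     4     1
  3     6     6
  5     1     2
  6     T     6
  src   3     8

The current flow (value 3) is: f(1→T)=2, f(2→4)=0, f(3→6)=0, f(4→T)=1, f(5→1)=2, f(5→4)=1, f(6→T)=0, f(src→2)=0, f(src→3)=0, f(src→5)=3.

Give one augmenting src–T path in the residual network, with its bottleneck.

Residual along src→3→6→T: src→3: 8, 3→6: 6, 6→T: 6.
Bottleneck = min = 6.

src→3→6→T, bottleneck 6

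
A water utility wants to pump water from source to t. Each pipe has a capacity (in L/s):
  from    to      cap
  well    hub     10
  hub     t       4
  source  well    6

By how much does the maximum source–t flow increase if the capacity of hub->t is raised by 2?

Original max flow = 4.
After raising cap(hub->t), augmenting paths through that edge carry 2 more units.
New max flow = 6. Increase = 2.

2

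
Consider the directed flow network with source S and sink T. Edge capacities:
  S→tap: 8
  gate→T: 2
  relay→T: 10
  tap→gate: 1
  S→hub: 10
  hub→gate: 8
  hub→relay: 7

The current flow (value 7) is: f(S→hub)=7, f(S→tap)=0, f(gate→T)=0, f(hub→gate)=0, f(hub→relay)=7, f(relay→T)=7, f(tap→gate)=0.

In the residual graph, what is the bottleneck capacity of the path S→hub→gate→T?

2

Residual capacities along the path: S→hub: 3, hub→gate: 8, gate→T: 2.
Minimum is 2.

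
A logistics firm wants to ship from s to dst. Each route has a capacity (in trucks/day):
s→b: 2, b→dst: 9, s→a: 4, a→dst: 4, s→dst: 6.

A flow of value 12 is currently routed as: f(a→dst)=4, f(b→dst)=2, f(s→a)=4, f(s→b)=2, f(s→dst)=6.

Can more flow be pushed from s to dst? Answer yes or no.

Residual reachable from s: {s}; dst is not reachable.
Saturated cut: s→a, s→b, s→dst with total capacity 12 = current flow value. Flow is maximum.

No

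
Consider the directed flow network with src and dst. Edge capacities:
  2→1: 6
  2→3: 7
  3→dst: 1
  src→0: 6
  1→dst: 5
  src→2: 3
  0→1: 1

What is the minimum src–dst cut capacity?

4

Max flow = 4 (via 2 augmenting paths).
In the residual at optimum, the set reachable from src is {0, src}.
Cut edges: src→2 (cap 3), 0→1 (cap 1). Sum = 4.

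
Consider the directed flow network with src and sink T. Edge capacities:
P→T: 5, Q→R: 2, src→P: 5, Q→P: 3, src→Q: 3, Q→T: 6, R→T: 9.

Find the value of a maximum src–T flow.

Augment src→Q→T: bottleneck 3. Total 3.
Augment src→P→T: bottleneck 5. Total 8.
No augmenting path remains in the residual graph.

8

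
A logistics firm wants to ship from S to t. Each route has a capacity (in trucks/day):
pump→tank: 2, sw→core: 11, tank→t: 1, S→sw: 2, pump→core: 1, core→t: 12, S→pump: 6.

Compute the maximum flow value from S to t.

Augment S→pump→tank→t: bottleneck 1. Total 1.
Augment S→pump→core→t: bottleneck 1. Total 2.
Augment S→sw→core→t: bottleneck 2. Total 4.
No augmenting path remains in the residual graph.

4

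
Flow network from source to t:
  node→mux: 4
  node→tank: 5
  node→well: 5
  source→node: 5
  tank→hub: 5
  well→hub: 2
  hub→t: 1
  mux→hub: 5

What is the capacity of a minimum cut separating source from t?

1

Max flow = 1 (via 1 augmenting path).
In the residual at optimum, the set reachable from source is {hub, mux, node, source, tank, well}.
Cut edges: hub→t (cap 1). Sum = 1.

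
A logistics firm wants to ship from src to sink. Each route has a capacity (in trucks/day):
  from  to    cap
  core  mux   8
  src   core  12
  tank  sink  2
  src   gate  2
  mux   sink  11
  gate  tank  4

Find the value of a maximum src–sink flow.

Augment src->gate->tank->sink: bottleneck 2. Total 2.
Augment src->core->mux->sink: bottleneck 8. Total 10.
No augmenting path remains in the residual graph.

10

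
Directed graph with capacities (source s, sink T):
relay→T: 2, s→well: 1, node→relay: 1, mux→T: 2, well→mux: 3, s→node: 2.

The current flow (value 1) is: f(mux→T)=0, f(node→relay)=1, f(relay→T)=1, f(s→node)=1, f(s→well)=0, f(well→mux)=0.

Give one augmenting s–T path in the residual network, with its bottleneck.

s→well→mux→T, bottleneck 1

Residual along s→well→mux→T: s→well: 1, well→mux: 3, mux→T: 2.
Bottleneck = min = 1.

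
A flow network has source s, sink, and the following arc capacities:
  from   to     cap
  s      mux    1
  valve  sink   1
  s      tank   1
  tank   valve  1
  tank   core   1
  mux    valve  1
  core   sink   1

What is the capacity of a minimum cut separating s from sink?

2

Max flow = 2 (via 2 augmenting paths).
In the residual at optimum, the set reachable from s is {s}.
Cut edges: s→mux (cap 1), s→tank (cap 1). Sum = 2.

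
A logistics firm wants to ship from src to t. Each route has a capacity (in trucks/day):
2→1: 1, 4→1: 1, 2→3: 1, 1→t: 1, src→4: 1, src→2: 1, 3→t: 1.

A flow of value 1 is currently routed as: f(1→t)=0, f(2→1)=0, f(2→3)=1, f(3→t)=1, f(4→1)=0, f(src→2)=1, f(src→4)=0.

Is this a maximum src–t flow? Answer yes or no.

No

Residual path src→4→1→t has bottleneck 1 > 0.
Pushing 1 along it raises the flow to 2, so the given flow is not maximum.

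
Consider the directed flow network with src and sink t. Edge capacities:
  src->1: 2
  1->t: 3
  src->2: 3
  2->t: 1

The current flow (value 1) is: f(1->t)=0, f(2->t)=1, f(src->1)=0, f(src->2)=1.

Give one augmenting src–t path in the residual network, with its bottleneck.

Residual along src->1->t: src->1: 2, 1->t: 3.
Bottleneck = min = 2.

src->1->t, bottleneck 2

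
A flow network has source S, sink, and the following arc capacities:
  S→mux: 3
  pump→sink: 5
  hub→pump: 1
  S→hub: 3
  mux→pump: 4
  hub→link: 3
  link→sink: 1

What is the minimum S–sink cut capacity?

5

Max flow = 5 (via 3 augmenting paths).
In the residual at optimum, the set reachable from S is {S, hub, link}.
Cut edges: S→mux (cap 3), hub→pump (cap 1), link→sink (cap 1). Sum = 5.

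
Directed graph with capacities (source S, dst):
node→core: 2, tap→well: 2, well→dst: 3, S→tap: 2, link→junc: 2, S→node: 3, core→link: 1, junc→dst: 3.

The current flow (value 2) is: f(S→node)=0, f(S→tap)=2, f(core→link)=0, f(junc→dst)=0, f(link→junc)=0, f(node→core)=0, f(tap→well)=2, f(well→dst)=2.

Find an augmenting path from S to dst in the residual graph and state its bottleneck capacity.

Residual along S→node→core→link→junc→dst: S→node: 3, node→core: 2, core→link: 1, link→junc: 2, junc→dst: 3.
Bottleneck = min = 1.

S→node→core→link→junc→dst, bottleneck 1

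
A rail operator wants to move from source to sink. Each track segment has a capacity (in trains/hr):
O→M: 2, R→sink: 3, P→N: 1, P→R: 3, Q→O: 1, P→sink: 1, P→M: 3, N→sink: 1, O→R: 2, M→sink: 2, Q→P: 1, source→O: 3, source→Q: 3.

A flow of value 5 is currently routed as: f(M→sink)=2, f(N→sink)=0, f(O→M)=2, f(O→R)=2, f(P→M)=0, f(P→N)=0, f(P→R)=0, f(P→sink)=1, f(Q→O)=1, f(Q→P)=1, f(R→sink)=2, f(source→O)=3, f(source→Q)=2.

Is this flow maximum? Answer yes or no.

Yes

Residual reachable from source: {Q, source}; sink is not reachable.
Saturated cut: source→O, Q→P, Q→O with total capacity 5 = current flow value. Flow is maximum.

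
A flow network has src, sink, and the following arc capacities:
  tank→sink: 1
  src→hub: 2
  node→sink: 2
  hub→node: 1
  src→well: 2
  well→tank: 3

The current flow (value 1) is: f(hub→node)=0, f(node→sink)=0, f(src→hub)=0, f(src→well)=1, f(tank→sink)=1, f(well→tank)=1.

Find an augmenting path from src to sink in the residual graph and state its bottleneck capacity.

Residual along src→hub→node→sink: src→hub: 2, hub→node: 1, node→sink: 2.
Bottleneck = min = 1.

src→hub→node→sink, bottleneck 1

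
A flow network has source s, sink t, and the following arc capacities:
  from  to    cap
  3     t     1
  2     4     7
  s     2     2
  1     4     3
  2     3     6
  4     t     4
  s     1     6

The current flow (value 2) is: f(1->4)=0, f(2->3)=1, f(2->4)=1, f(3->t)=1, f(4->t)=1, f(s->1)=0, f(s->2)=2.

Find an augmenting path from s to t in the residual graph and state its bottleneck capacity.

s->1->4->t, bottleneck 3

Residual along s->1->4->t: s->1: 6, 1->4: 3, 4->t: 3.
Bottleneck = min = 3.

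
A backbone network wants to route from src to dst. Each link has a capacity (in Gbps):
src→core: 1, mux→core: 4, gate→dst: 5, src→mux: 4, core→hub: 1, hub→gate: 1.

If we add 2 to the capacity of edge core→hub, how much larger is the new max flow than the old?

Original max flow = 1.
Even with extra capacity on core→hub, another cut of capacity 1 remains binding.
New max flow = 1. Increase = 0.

0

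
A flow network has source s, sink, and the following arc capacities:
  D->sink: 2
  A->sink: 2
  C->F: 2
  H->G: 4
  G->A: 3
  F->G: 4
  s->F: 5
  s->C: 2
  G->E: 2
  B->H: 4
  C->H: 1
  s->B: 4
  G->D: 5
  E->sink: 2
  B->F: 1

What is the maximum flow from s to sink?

Augment s->F->G->D->sink: bottleneck 2. Total 2.
Augment s->F->G->E->sink: bottleneck 2. Total 4.
Augment s->C->H->G->A->sink: bottleneck 1. Total 5.
Augment s->B->H->G->A->sink: bottleneck 1. Total 6.
No augmenting path remains in the residual graph.

6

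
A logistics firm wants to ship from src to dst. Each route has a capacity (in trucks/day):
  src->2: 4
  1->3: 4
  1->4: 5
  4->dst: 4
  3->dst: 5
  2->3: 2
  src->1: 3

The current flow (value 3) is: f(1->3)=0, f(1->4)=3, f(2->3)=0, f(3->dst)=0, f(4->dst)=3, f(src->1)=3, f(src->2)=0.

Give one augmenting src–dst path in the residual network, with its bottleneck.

Residual along src->2->3->dst: src->2: 4, 2->3: 2, 3->dst: 5.
Bottleneck = min = 2.

src->2->3->dst, bottleneck 2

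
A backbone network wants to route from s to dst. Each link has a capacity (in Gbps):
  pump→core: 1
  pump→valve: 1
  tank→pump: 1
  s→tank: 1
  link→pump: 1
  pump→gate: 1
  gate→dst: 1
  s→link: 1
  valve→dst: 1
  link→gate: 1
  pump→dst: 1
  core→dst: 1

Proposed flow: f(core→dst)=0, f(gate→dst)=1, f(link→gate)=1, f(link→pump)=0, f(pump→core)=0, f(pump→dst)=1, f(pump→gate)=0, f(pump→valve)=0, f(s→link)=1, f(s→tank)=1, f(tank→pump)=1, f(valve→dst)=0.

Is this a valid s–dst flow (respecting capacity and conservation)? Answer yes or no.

Every edge has 0 ≤ f(e) ≤ cap(e).
At each intermediate node, inflow equals outflow.

Yes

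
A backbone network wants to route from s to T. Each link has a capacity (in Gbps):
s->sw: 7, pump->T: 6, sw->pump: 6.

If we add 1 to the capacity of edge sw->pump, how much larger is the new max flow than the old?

0

Original max flow = 6.
Even with extra capacity on sw->pump, another cut of capacity 6 remains binding.
New max flow = 6. Increase = 0.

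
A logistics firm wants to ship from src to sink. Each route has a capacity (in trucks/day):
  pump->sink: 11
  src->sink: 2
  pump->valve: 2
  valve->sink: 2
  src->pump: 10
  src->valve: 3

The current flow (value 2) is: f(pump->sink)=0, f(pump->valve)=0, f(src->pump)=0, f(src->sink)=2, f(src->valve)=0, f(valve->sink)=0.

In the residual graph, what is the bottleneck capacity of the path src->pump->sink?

10

Residual capacities along the path: src->pump: 10, pump->sink: 11.
Minimum is 10.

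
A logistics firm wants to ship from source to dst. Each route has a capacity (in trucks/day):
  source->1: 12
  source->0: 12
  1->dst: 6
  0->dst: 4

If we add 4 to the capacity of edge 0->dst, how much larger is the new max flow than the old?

Original max flow = 10.
After raising cap(0->dst), augmenting paths through that edge carry 4 more units.
New max flow = 14. Increase = 4.

4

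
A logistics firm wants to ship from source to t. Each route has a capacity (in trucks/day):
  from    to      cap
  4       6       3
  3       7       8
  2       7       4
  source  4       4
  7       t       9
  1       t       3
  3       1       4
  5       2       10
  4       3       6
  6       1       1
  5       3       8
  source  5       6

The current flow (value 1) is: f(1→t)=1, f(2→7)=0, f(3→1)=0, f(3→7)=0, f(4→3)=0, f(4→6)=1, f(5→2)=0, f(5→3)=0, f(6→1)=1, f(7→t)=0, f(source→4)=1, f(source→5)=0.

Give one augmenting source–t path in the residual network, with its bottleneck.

source→4→3→1→t, bottleneck 2

Residual along source→4→3→1→t: source→4: 3, 4→3: 6, 3→1: 4, 1→t: 2.
Bottleneck = min = 2.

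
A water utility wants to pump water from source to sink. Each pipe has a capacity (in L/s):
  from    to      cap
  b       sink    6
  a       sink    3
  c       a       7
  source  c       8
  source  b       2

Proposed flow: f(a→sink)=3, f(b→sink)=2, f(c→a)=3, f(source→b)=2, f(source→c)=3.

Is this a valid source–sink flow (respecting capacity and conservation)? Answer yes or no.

Every edge has 0 ≤ f(e) ≤ cap(e).
At each intermediate node, inflow equals outflow.

Yes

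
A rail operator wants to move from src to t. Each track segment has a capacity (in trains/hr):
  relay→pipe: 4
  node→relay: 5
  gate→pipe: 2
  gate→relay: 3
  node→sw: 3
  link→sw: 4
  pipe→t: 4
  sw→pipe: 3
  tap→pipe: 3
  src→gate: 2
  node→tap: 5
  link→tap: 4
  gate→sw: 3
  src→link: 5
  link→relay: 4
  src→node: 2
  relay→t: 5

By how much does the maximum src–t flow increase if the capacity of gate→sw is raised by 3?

0

Original max flow = 9.
Edge gate→sw does not cross the min cut (source side {src}), so extra capacity there cannot help.
New max flow = 9. Increase = 0.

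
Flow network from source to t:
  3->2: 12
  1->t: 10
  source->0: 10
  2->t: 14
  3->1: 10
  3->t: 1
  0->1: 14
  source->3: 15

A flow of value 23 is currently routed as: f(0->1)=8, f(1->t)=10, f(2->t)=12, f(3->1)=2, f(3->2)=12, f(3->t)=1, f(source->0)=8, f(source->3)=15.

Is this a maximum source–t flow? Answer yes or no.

Yes

Residual reachable from source: {0, 1, 3, source}; t is not reachable.
Saturated cut: 3->2, 3->t, 1->t with total capacity 23 = current flow value. Flow is maximum.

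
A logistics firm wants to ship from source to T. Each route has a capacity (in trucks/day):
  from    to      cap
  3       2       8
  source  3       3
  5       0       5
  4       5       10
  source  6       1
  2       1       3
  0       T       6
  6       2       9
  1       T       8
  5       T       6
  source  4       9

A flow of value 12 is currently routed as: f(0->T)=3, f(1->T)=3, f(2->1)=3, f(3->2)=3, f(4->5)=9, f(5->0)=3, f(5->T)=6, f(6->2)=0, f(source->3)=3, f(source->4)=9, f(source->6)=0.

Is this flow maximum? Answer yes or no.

Residual reachable from source: {2, 3, 6, source}; T is not reachable.
Saturated cut: source->4, 2->1 with total capacity 12 = current flow value. Flow is maximum.

Yes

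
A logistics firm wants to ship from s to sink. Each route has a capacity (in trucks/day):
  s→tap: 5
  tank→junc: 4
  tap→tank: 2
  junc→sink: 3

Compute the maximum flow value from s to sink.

2

Augment s→tap→tank→junc→sink: bottleneck 2. Total 2.
No augmenting path remains in the residual graph.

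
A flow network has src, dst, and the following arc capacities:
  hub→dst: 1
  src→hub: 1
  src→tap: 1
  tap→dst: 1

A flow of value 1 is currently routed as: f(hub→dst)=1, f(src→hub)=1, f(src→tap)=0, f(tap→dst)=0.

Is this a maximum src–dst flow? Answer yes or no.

Residual path src→tap→dst has bottleneck 1 > 0.
Pushing 1 along it raises the flow to 2, so the given flow is not maximum.

No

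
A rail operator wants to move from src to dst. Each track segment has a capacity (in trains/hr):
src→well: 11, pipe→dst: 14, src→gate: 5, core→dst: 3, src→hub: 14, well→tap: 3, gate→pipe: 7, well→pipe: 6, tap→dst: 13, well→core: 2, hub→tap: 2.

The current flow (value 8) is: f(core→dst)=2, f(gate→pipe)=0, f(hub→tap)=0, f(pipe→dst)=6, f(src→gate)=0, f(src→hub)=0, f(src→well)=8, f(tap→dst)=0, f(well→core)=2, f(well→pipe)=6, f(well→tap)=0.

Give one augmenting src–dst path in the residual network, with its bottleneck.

Residual along src→well→tap→dst: src→well: 3, well→tap: 3, tap→dst: 13.
Bottleneck = min = 3.

src→well→tap→dst, bottleneck 3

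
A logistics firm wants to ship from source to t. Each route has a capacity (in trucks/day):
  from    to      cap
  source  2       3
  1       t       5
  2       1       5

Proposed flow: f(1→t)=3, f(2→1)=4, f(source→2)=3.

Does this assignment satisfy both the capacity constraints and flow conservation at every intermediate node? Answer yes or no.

Conservation fails at 2: inflow 3 ≠ outflow 4.

No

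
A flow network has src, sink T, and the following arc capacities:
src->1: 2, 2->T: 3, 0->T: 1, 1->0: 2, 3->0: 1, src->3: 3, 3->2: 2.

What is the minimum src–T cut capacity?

3

Max flow = 3 (via 2 augmenting paths).
In the residual at optimum, the set reachable from src is {0, 1, 3, src}.
Cut edges: 3->2 (cap 2), 0->T (cap 1). Sum = 3.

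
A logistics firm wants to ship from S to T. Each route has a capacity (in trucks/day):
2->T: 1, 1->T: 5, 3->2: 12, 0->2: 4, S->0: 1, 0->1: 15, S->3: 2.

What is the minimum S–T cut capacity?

2

Max flow = 2 (via 2 augmenting paths).
In the residual at optimum, the set reachable from S is {2, 3, S}.
Cut edges: S->0 (cap 1), 2->T (cap 1). Sum = 2.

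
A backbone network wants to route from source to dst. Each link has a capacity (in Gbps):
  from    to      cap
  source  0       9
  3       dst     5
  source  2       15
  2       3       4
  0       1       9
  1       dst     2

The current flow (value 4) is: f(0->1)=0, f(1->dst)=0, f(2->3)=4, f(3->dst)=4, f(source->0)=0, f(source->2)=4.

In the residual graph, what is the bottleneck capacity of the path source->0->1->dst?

Residual capacities along the path: source->0: 9, 0->1: 9, 1->dst: 2.
Minimum is 2.

2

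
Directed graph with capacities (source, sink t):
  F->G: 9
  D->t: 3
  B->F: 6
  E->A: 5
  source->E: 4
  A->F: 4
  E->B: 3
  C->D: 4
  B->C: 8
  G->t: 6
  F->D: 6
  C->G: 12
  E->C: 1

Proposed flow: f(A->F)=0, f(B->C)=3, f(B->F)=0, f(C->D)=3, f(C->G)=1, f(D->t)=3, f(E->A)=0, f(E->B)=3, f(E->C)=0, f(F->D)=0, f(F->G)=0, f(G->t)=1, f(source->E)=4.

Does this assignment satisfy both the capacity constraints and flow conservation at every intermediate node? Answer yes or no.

Conservation fails at E: inflow 4 ≠ outflow 3.

No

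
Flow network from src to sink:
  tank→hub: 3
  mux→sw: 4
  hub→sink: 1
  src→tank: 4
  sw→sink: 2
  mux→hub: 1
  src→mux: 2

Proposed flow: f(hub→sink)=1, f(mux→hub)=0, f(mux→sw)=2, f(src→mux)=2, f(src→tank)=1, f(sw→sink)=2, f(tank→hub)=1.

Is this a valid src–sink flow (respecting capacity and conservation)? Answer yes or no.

Every edge has 0 ≤ f(e) ≤ cap(e).
At each intermediate node, inflow equals outflow.

Yes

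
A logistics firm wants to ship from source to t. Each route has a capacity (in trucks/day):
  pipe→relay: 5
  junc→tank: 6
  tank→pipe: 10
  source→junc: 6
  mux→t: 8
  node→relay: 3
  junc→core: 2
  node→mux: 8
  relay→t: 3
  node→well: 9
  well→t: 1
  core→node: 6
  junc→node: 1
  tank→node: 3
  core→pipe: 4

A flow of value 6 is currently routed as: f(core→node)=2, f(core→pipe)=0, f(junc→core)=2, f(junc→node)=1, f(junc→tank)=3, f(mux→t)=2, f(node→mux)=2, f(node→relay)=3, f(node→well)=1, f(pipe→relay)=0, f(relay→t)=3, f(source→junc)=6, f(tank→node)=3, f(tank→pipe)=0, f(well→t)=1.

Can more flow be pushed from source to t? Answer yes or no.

No

Residual reachable from source: {source}; t is not reachable.
Saturated cut: source→junc with total capacity 6 = current flow value. Flow is maximum.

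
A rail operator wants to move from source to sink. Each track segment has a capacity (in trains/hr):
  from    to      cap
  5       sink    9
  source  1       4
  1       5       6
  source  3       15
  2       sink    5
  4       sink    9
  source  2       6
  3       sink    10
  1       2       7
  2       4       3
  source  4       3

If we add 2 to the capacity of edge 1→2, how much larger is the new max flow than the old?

0

Original max flow = 23.
Edge 1→2 does not cross the min cut (source side {3, source}), so extra capacity there cannot help.
New max flow = 23. Increase = 0.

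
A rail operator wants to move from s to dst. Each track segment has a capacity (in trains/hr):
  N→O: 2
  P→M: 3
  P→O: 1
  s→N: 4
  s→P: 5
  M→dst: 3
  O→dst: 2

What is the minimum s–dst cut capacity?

Max flow = 5 (via 3 augmenting paths).
In the residual at optimum, the set reachable from s is {N, O, P, s}.
Cut edges: P→M (cap 3), O→dst (cap 2). Sum = 5.

5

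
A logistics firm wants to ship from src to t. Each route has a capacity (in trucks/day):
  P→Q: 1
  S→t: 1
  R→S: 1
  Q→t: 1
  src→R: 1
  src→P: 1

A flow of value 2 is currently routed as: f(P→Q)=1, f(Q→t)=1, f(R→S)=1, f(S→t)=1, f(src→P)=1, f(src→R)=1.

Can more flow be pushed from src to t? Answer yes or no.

Residual reachable from src: {src}; t is not reachable.
Saturated cut: src→R, src→P with total capacity 2 = current flow value. Flow is maximum.

No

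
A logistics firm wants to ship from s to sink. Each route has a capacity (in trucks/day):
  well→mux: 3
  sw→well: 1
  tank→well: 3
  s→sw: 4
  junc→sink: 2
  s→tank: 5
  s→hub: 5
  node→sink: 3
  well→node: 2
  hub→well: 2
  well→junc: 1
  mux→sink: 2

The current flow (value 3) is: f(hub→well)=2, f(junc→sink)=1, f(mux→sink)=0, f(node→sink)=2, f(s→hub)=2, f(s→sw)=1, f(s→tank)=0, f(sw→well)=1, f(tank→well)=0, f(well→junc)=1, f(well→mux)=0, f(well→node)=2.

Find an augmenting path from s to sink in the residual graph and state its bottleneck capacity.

Residual along s→tank→well→mux→sink: s→tank: 5, tank→well: 3, well→mux: 3, mux→sink: 2.
Bottleneck = min = 2.

s→tank→well→mux→sink, bottleneck 2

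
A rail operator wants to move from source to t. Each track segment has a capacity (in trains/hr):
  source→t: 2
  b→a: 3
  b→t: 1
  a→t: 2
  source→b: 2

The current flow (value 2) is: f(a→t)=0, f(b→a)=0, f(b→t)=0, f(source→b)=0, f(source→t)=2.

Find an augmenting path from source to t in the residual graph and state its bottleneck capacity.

source→b→t, bottleneck 1

Residual along source→b→t: source→b: 2, b→t: 1.
Bottleneck = min = 1.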